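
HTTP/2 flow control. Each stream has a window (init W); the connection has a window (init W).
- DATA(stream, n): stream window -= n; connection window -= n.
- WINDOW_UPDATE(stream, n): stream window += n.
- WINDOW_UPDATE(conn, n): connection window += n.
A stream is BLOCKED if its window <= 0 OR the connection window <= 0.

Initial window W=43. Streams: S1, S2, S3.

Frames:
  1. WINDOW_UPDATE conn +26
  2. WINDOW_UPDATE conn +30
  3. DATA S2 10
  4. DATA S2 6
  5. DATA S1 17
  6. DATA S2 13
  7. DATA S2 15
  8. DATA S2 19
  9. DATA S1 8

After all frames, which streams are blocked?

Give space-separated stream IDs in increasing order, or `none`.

Answer: S2

Derivation:
Op 1: conn=69 S1=43 S2=43 S3=43 blocked=[]
Op 2: conn=99 S1=43 S2=43 S3=43 blocked=[]
Op 3: conn=89 S1=43 S2=33 S3=43 blocked=[]
Op 4: conn=83 S1=43 S2=27 S3=43 blocked=[]
Op 5: conn=66 S1=26 S2=27 S3=43 blocked=[]
Op 6: conn=53 S1=26 S2=14 S3=43 blocked=[]
Op 7: conn=38 S1=26 S2=-1 S3=43 blocked=[2]
Op 8: conn=19 S1=26 S2=-20 S3=43 blocked=[2]
Op 9: conn=11 S1=18 S2=-20 S3=43 blocked=[2]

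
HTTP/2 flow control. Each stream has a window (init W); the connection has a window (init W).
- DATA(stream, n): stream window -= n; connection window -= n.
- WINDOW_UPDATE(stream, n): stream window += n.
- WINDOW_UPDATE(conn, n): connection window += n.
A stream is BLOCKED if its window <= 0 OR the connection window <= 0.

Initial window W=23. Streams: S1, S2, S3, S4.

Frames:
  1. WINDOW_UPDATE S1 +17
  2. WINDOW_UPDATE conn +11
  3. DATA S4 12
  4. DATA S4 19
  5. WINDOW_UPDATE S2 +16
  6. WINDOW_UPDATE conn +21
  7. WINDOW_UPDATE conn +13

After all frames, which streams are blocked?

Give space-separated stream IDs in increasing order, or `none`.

Answer: S4

Derivation:
Op 1: conn=23 S1=40 S2=23 S3=23 S4=23 blocked=[]
Op 2: conn=34 S1=40 S2=23 S3=23 S4=23 blocked=[]
Op 3: conn=22 S1=40 S2=23 S3=23 S4=11 blocked=[]
Op 4: conn=3 S1=40 S2=23 S3=23 S4=-8 blocked=[4]
Op 5: conn=3 S1=40 S2=39 S3=23 S4=-8 blocked=[4]
Op 6: conn=24 S1=40 S2=39 S3=23 S4=-8 blocked=[4]
Op 7: conn=37 S1=40 S2=39 S3=23 S4=-8 blocked=[4]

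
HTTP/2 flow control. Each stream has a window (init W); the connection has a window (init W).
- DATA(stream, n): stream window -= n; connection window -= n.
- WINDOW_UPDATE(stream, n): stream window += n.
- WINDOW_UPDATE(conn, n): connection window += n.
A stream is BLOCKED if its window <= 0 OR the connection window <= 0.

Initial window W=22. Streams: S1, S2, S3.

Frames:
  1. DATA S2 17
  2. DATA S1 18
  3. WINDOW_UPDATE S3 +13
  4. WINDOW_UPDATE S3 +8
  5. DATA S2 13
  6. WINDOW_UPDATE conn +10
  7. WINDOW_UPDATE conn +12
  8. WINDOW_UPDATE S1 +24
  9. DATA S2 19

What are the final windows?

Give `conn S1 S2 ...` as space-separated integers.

Op 1: conn=5 S1=22 S2=5 S3=22 blocked=[]
Op 2: conn=-13 S1=4 S2=5 S3=22 blocked=[1, 2, 3]
Op 3: conn=-13 S1=4 S2=5 S3=35 blocked=[1, 2, 3]
Op 4: conn=-13 S1=4 S2=5 S3=43 blocked=[1, 2, 3]
Op 5: conn=-26 S1=4 S2=-8 S3=43 blocked=[1, 2, 3]
Op 6: conn=-16 S1=4 S2=-8 S3=43 blocked=[1, 2, 3]
Op 7: conn=-4 S1=4 S2=-8 S3=43 blocked=[1, 2, 3]
Op 8: conn=-4 S1=28 S2=-8 S3=43 blocked=[1, 2, 3]
Op 9: conn=-23 S1=28 S2=-27 S3=43 blocked=[1, 2, 3]

Answer: -23 28 -27 43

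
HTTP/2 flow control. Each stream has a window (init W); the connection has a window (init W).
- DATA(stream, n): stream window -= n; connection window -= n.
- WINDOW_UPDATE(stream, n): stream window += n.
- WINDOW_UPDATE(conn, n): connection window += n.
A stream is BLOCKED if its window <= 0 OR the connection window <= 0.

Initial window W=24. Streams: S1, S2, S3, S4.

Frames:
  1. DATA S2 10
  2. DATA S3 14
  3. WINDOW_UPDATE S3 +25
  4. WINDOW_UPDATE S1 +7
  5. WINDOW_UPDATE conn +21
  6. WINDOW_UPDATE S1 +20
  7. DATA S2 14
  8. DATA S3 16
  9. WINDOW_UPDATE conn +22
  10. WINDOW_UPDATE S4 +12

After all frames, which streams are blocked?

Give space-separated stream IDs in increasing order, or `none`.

Answer: S2

Derivation:
Op 1: conn=14 S1=24 S2=14 S3=24 S4=24 blocked=[]
Op 2: conn=0 S1=24 S2=14 S3=10 S4=24 blocked=[1, 2, 3, 4]
Op 3: conn=0 S1=24 S2=14 S3=35 S4=24 blocked=[1, 2, 3, 4]
Op 4: conn=0 S1=31 S2=14 S3=35 S4=24 blocked=[1, 2, 3, 4]
Op 5: conn=21 S1=31 S2=14 S3=35 S4=24 blocked=[]
Op 6: conn=21 S1=51 S2=14 S3=35 S4=24 blocked=[]
Op 7: conn=7 S1=51 S2=0 S3=35 S4=24 blocked=[2]
Op 8: conn=-9 S1=51 S2=0 S3=19 S4=24 blocked=[1, 2, 3, 4]
Op 9: conn=13 S1=51 S2=0 S3=19 S4=24 blocked=[2]
Op 10: conn=13 S1=51 S2=0 S3=19 S4=36 blocked=[2]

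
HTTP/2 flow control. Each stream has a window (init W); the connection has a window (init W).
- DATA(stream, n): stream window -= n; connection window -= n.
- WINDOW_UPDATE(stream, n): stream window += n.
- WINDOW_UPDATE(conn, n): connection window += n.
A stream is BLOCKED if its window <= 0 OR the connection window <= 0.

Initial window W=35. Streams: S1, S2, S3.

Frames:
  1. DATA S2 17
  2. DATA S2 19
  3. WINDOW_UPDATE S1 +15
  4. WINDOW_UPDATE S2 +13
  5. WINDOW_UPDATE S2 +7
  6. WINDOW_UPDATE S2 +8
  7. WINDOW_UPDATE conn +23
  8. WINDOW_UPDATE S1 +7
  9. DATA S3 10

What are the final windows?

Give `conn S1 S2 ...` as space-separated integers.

Answer: 12 57 27 25

Derivation:
Op 1: conn=18 S1=35 S2=18 S3=35 blocked=[]
Op 2: conn=-1 S1=35 S2=-1 S3=35 blocked=[1, 2, 3]
Op 3: conn=-1 S1=50 S2=-1 S3=35 blocked=[1, 2, 3]
Op 4: conn=-1 S1=50 S2=12 S3=35 blocked=[1, 2, 3]
Op 5: conn=-1 S1=50 S2=19 S3=35 blocked=[1, 2, 3]
Op 6: conn=-1 S1=50 S2=27 S3=35 blocked=[1, 2, 3]
Op 7: conn=22 S1=50 S2=27 S3=35 blocked=[]
Op 8: conn=22 S1=57 S2=27 S3=35 blocked=[]
Op 9: conn=12 S1=57 S2=27 S3=25 blocked=[]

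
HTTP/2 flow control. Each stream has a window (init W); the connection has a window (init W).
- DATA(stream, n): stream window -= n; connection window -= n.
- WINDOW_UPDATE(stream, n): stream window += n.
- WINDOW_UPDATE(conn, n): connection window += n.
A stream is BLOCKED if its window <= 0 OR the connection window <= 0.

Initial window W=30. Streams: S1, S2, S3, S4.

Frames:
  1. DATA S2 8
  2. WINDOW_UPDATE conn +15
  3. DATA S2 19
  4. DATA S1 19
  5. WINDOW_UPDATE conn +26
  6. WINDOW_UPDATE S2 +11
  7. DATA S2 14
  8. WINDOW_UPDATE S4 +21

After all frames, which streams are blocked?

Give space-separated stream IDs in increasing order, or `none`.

Op 1: conn=22 S1=30 S2=22 S3=30 S4=30 blocked=[]
Op 2: conn=37 S1=30 S2=22 S3=30 S4=30 blocked=[]
Op 3: conn=18 S1=30 S2=3 S3=30 S4=30 blocked=[]
Op 4: conn=-1 S1=11 S2=3 S3=30 S4=30 blocked=[1, 2, 3, 4]
Op 5: conn=25 S1=11 S2=3 S3=30 S4=30 blocked=[]
Op 6: conn=25 S1=11 S2=14 S3=30 S4=30 blocked=[]
Op 7: conn=11 S1=11 S2=0 S3=30 S4=30 blocked=[2]
Op 8: conn=11 S1=11 S2=0 S3=30 S4=51 blocked=[2]

Answer: S2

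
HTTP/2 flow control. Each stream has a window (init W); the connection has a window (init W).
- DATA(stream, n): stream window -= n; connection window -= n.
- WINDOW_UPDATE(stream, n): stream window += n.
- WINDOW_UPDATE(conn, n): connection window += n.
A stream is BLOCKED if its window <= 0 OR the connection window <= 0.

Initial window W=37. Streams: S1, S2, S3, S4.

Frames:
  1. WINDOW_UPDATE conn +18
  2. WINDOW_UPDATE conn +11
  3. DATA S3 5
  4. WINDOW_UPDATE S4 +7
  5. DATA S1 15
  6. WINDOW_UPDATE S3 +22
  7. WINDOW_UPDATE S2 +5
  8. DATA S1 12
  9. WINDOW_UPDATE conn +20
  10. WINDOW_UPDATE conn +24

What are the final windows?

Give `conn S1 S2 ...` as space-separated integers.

Answer: 78 10 42 54 44

Derivation:
Op 1: conn=55 S1=37 S2=37 S3=37 S4=37 blocked=[]
Op 2: conn=66 S1=37 S2=37 S3=37 S4=37 blocked=[]
Op 3: conn=61 S1=37 S2=37 S3=32 S4=37 blocked=[]
Op 4: conn=61 S1=37 S2=37 S3=32 S4=44 blocked=[]
Op 5: conn=46 S1=22 S2=37 S3=32 S4=44 blocked=[]
Op 6: conn=46 S1=22 S2=37 S3=54 S4=44 blocked=[]
Op 7: conn=46 S1=22 S2=42 S3=54 S4=44 blocked=[]
Op 8: conn=34 S1=10 S2=42 S3=54 S4=44 blocked=[]
Op 9: conn=54 S1=10 S2=42 S3=54 S4=44 blocked=[]
Op 10: conn=78 S1=10 S2=42 S3=54 S4=44 blocked=[]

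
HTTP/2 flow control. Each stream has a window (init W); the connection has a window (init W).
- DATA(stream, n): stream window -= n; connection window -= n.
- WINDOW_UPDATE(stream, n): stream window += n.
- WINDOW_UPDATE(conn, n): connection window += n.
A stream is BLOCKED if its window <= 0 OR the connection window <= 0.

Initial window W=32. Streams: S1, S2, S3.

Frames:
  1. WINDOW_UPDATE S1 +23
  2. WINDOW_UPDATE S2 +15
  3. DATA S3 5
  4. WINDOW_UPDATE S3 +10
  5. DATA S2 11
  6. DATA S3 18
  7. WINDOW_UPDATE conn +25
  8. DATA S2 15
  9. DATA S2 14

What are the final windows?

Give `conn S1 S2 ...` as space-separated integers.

Answer: -6 55 7 19

Derivation:
Op 1: conn=32 S1=55 S2=32 S3=32 blocked=[]
Op 2: conn=32 S1=55 S2=47 S3=32 blocked=[]
Op 3: conn=27 S1=55 S2=47 S3=27 blocked=[]
Op 4: conn=27 S1=55 S2=47 S3=37 blocked=[]
Op 5: conn=16 S1=55 S2=36 S3=37 blocked=[]
Op 6: conn=-2 S1=55 S2=36 S3=19 blocked=[1, 2, 3]
Op 7: conn=23 S1=55 S2=36 S3=19 blocked=[]
Op 8: conn=8 S1=55 S2=21 S3=19 blocked=[]
Op 9: conn=-6 S1=55 S2=7 S3=19 blocked=[1, 2, 3]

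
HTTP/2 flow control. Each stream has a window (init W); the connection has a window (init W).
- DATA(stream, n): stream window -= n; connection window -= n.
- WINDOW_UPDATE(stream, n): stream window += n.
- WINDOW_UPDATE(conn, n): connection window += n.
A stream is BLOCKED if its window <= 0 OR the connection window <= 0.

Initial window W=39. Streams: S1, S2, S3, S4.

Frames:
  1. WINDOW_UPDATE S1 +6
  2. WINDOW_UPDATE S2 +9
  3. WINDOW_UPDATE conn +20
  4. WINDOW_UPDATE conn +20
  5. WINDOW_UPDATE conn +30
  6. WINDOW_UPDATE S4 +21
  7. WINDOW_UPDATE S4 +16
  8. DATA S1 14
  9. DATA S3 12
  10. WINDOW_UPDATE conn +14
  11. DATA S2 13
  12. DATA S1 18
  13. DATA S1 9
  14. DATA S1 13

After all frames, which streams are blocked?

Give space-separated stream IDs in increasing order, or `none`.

Op 1: conn=39 S1=45 S2=39 S3=39 S4=39 blocked=[]
Op 2: conn=39 S1=45 S2=48 S3=39 S4=39 blocked=[]
Op 3: conn=59 S1=45 S2=48 S3=39 S4=39 blocked=[]
Op 4: conn=79 S1=45 S2=48 S3=39 S4=39 blocked=[]
Op 5: conn=109 S1=45 S2=48 S3=39 S4=39 blocked=[]
Op 6: conn=109 S1=45 S2=48 S3=39 S4=60 blocked=[]
Op 7: conn=109 S1=45 S2=48 S3=39 S4=76 blocked=[]
Op 8: conn=95 S1=31 S2=48 S3=39 S4=76 blocked=[]
Op 9: conn=83 S1=31 S2=48 S3=27 S4=76 blocked=[]
Op 10: conn=97 S1=31 S2=48 S3=27 S4=76 blocked=[]
Op 11: conn=84 S1=31 S2=35 S3=27 S4=76 blocked=[]
Op 12: conn=66 S1=13 S2=35 S3=27 S4=76 blocked=[]
Op 13: conn=57 S1=4 S2=35 S3=27 S4=76 blocked=[]
Op 14: conn=44 S1=-9 S2=35 S3=27 S4=76 blocked=[1]

Answer: S1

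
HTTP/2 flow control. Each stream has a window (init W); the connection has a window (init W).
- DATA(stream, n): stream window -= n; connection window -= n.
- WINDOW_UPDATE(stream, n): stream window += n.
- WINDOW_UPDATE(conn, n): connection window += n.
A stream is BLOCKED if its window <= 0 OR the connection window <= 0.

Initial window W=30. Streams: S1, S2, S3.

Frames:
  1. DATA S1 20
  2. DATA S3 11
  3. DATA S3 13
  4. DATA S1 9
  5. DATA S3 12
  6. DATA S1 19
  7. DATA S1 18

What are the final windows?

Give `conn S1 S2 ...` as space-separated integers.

Answer: -72 -36 30 -6

Derivation:
Op 1: conn=10 S1=10 S2=30 S3=30 blocked=[]
Op 2: conn=-1 S1=10 S2=30 S3=19 blocked=[1, 2, 3]
Op 3: conn=-14 S1=10 S2=30 S3=6 blocked=[1, 2, 3]
Op 4: conn=-23 S1=1 S2=30 S3=6 blocked=[1, 2, 3]
Op 5: conn=-35 S1=1 S2=30 S3=-6 blocked=[1, 2, 3]
Op 6: conn=-54 S1=-18 S2=30 S3=-6 blocked=[1, 2, 3]
Op 7: conn=-72 S1=-36 S2=30 S3=-6 blocked=[1, 2, 3]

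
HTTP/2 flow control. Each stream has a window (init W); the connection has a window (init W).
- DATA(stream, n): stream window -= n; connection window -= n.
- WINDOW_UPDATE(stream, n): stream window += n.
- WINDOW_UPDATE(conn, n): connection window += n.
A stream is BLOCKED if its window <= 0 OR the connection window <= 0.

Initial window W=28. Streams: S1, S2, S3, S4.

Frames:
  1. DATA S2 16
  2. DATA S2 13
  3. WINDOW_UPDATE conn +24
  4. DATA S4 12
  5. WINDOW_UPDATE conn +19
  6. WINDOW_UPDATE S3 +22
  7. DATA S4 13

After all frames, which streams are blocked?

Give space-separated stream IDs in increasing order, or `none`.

Answer: S2

Derivation:
Op 1: conn=12 S1=28 S2=12 S3=28 S4=28 blocked=[]
Op 2: conn=-1 S1=28 S2=-1 S3=28 S4=28 blocked=[1, 2, 3, 4]
Op 3: conn=23 S1=28 S2=-1 S3=28 S4=28 blocked=[2]
Op 4: conn=11 S1=28 S2=-1 S3=28 S4=16 blocked=[2]
Op 5: conn=30 S1=28 S2=-1 S3=28 S4=16 blocked=[2]
Op 6: conn=30 S1=28 S2=-1 S3=50 S4=16 blocked=[2]
Op 7: conn=17 S1=28 S2=-1 S3=50 S4=3 blocked=[2]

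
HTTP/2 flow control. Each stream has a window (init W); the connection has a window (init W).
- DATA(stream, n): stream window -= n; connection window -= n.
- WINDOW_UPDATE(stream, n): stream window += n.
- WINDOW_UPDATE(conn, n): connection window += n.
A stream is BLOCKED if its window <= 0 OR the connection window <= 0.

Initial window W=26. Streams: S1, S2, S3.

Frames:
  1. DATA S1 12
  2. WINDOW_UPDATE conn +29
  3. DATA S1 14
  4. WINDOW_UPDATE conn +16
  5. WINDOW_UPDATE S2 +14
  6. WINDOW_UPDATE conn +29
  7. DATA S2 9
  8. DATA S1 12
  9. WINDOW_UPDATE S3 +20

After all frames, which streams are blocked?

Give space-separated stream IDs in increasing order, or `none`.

Answer: S1

Derivation:
Op 1: conn=14 S1=14 S2=26 S3=26 blocked=[]
Op 2: conn=43 S1=14 S2=26 S3=26 blocked=[]
Op 3: conn=29 S1=0 S2=26 S3=26 blocked=[1]
Op 4: conn=45 S1=0 S2=26 S3=26 blocked=[1]
Op 5: conn=45 S1=0 S2=40 S3=26 blocked=[1]
Op 6: conn=74 S1=0 S2=40 S3=26 blocked=[1]
Op 7: conn=65 S1=0 S2=31 S3=26 blocked=[1]
Op 8: conn=53 S1=-12 S2=31 S3=26 blocked=[1]
Op 9: conn=53 S1=-12 S2=31 S3=46 blocked=[1]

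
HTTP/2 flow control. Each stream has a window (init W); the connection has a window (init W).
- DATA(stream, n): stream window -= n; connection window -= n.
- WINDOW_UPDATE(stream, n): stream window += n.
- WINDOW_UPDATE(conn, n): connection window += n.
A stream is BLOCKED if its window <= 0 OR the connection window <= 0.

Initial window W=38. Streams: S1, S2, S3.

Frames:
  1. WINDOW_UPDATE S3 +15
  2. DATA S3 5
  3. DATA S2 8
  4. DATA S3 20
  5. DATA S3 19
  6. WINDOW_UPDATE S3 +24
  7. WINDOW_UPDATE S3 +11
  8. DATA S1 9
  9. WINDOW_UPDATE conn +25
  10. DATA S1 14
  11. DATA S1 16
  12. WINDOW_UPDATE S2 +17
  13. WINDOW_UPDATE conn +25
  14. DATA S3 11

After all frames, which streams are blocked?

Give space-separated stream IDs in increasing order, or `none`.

Answer: S1 S2 S3

Derivation:
Op 1: conn=38 S1=38 S2=38 S3=53 blocked=[]
Op 2: conn=33 S1=38 S2=38 S3=48 blocked=[]
Op 3: conn=25 S1=38 S2=30 S3=48 blocked=[]
Op 4: conn=5 S1=38 S2=30 S3=28 blocked=[]
Op 5: conn=-14 S1=38 S2=30 S3=9 blocked=[1, 2, 3]
Op 6: conn=-14 S1=38 S2=30 S3=33 blocked=[1, 2, 3]
Op 7: conn=-14 S1=38 S2=30 S3=44 blocked=[1, 2, 3]
Op 8: conn=-23 S1=29 S2=30 S3=44 blocked=[1, 2, 3]
Op 9: conn=2 S1=29 S2=30 S3=44 blocked=[]
Op 10: conn=-12 S1=15 S2=30 S3=44 blocked=[1, 2, 3]
Op 11: conn=-28 S1=-1 S2=30 S3=44 blocked=[1, 2, 3]
Op 12: conn=-28 S1=-1 S2=47 S3=44 blocked=[1, 2, 3]
Op 13: conn=-3 S1=-1 S2=47 S3=44 blocked=[1, 2, 3]
Op 14: conn=-14 S1=-1 S2=47 S3=33 blocked=[1, 2, 3]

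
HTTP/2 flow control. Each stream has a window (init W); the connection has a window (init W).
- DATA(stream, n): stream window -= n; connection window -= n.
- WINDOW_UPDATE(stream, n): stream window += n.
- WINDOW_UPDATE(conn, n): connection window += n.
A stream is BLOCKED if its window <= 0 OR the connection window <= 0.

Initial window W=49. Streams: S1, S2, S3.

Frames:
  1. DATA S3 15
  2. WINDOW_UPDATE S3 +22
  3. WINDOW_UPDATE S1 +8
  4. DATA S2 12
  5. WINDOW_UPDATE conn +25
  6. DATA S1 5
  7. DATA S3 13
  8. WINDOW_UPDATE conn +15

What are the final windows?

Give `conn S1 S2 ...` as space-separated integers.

Op 1: conn=34 S1=49 S2=49 S3=34 blocked=[]
Op 2: conn=34 S1=49 S2=49 S3=56 blocked=[]
Op 3: conn=34 S1=57 S2=49 S3=56 blocked=[]
Op 4: conn=22 S1=57 S2=37 S3=56 blocked=[]
Op 5: conn=47 S1=57 S2=37 S3=56 blocked=[]
Op 6: conn=42 S1=52 S2=37 S3=56 blocked=[]
Op 7: conn=29 S1=52 S2=37 S3=43 blocked=[]
Op 8: conn=44 S1=52 S2=37 S3=43 blocked=[]

Answer: 44 52 37 43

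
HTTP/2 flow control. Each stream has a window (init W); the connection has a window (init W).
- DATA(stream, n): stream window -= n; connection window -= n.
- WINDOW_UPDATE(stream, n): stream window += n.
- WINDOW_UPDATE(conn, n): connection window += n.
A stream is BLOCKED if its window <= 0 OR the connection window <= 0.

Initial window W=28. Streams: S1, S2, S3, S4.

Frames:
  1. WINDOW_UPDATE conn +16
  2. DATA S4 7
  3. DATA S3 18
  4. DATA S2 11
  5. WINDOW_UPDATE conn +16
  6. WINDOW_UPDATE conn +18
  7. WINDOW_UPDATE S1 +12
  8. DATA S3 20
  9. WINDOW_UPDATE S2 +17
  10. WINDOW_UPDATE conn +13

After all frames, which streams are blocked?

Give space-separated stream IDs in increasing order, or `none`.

Op 1: conn=44 S1=28 S2=28 S3=28 S4=28 blocked=[]
Op 2: conn=37 S1=28 S2=28 S3=28 S4=21 blocked=[]
Op 3: conn=19 S1=28 S2=28 S3=10 S4=21 blocked=[]
Op 4: conn=8 S1=28 S2=17 S3=10 S4=21 blocked=[]
Op 5: conn=24 S1=28 S2=17 S3=10 S4=21 blocked=[]
Op 6: conn=42 S1=28 S2=17 S3=10 S4=21 blocked=[]
Op 7: conn=42 S1=40 S2=17 S3=10 S4=21 blocked=[]
Op 8: conn=22 S1=40 S2=17 S3=-10 S4=21 blocked=[3]
Op 9: conn=22 S1=40 S2=34 S3=-10 S4=21 blocked=[3]
Op 10: conn=35 S1=40 S2=34 S3=-10 S4=21 blocked=[3]

Answer: S3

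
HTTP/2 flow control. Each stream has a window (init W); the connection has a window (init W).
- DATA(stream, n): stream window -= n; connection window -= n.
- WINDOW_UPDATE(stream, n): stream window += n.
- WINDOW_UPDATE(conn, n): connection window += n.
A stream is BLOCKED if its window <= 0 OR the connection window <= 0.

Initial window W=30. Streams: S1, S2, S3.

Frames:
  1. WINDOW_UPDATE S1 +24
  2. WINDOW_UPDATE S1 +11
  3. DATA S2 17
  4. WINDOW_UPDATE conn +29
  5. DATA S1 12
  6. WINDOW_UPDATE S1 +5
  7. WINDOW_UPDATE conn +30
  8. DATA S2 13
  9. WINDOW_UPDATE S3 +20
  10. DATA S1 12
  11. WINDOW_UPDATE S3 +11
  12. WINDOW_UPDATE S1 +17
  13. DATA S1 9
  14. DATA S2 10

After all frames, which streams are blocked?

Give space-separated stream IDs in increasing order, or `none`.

Answer: S2

Derivation:
Op 1: conn=30 S1=54 S2=30 S3=30 blocked=[]
Op 2: conn=30 S1=65 S2=30 S3=30 blocked=[]
Op 3: conn=13 S1=65 S2=13 S3=30 blocked=[]
Op 4: conn=42 S1=65 S2=13 S3=30 blocked=[]
Op 5: conn=30 S1=53 S2=13 S3=30 blocked=[]
Op 6: conn=30 S1=58 S2=13 S3=30 blocked=[]
Op 7: conn=60 S1=58 S2=13 S3=30 blocked=[]
Op 8: conn=47 S1=58 S2=0 S3=30 blocked=[2]
Op 9: conn=47 S1=58 S2=0 S3=50 blocked=[2]
Op 10: conn=35 S1=46 S2=0 S3=50 blocked=[2]
Op 11: conn=35 S1=46 S2=0 S3=61 blocked=[2]
Op 12: conn=35 S1=63 S2=0 S3=61 blocked=[2]
Op 13: conn=26 S1=54 S2=0 S3=61 blocked=[2]
Op 14: conn=16 S1=54 S2=-10 S3=61 blocked=[2]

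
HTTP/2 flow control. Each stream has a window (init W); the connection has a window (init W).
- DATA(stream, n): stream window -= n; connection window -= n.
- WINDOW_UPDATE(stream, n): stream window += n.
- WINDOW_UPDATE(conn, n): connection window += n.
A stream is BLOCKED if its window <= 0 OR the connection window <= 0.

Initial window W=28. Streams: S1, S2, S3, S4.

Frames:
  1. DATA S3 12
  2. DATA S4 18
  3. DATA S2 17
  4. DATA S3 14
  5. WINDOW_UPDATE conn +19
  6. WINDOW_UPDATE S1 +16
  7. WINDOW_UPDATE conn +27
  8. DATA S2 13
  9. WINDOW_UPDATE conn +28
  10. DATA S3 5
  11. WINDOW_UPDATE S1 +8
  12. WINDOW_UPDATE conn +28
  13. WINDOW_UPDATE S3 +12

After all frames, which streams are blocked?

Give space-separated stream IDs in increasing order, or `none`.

Answer: S2

Derivation:
Op 1: conn=16 S1=28 S2=28 S3=16 S4=28 blocked=[]
Op 2: conn=-2 S1=28 S2=28 S3=16 S4=10 blocked=[1, 2, 3, 4]
Op 3: conn=-19 S1=28 S2=11 S3=16 S4=10 blocked=[1, 2, 3, 4]
Op 4: conn=-33 S1=28 S2=11 S3=2 S4=10 blocked=[1, 2, 3, 4]
Op 5: conn=-14 S1=28 S2=11 S3=2 S4=10 blocked=[1, 2, 3, 4]
Op 6: conn=-14 S1=44 S2=11 S3=2 S4=10 blocked=[1, 2, 3, 4]
Op 7: conn=13 S1=44 S2=11 S3=2 S4=10 blocked=[]
Op 8: conn=0 S1=44 S2=-2 S3=2 S4=10 blocked=[1, 2, 3, 4]
Op 9: conn=28 S1=44 S2=-2 S3=2 S4=10 blocked=[2]
Op 10: conn=23 S1=44 S2=-2 S3=-3 S4=10 blocked=[2, 3]
Op 11: conn=23 S1=52 S2=-2 S3=-3 S4=10 blocked=[2, 3]
Op 12: conn=51 S1=52 S2=-2 S3=-3 S4=10 blocked=[2, 3]
Op 13: conn=51 S1=52 S2=-2 S3=9 S4=10 blocked=[2]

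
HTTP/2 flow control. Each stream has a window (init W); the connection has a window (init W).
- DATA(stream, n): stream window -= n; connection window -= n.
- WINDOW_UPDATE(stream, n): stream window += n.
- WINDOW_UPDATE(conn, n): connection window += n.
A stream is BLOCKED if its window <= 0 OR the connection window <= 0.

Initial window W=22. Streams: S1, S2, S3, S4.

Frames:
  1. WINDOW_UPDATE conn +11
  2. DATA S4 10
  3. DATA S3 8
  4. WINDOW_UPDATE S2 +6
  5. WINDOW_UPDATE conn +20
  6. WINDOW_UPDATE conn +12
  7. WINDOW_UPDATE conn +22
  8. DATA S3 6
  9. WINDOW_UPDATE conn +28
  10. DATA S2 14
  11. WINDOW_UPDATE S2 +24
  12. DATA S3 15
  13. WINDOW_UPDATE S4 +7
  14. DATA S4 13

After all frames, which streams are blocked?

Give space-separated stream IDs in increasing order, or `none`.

Answer: S3

Derivation:
Op 1: conn=33 S1=22 S2=22 S3=22 S4=22 blocked=[]
Op 2: conn=23 S1=22 S2=22 S3=22 S4=12 blocked=[]
Op 3: conn=15 S1=22 S2=22 S3=14 S4=12 blocked=[]
Op 4: conn=15 S1=22 S2=28 S3=14 S4=12 blocked=[]
Op 5: conn=35 S1=22 S2=28 S3=14 S4=12 blocked=[]
Op 6: conn=47 S1=22 S2=28 S3=14 S4=12 blocked=[]
Op 7: conn=69 S1=22 S2=28 S3=14 S4=12 blocked=[]
Op 8: conn=63 S1=22 S2=28 S3=8 S4=12 blocked=[]
Op 9: conn=91 S1=22 S2=28 S3=8 S4=12 blocked=[]
Op 10: conn=77 S1=22 S2=14 S3=8 S4=12 blocked=[]
Op 11: conn=77 S1=22 S2=38 S3=8 S4=12 blocked=[]
Op 12: conn=62 S1=22 S2=38 S3=-7 S4=12 blocked=[3]
Op 13: conn=62 S1=22 S2=38 S3=-7 S4=19 blocked=[3]
Op 14: conn=49 S1=22 S2=38 S3=-7 S4=6 blocked=[3]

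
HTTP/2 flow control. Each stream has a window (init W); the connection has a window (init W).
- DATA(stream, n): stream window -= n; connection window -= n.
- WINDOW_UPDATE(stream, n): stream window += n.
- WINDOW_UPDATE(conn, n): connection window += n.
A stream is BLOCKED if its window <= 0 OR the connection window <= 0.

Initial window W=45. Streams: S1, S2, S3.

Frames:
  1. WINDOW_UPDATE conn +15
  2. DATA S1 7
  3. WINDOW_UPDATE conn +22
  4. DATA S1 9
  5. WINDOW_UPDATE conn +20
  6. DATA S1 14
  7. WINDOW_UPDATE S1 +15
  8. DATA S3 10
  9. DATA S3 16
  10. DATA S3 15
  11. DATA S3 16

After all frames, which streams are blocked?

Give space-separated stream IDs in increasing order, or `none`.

Answer: S3

Derivation:
Op 1: conn=60 S1=45 S2=45 S3=45 blocked=[]
Op 2: conn=53 S1=38 S2=45 S3=45 blocked=[]
Op 3: conn=75 S1=38 S2=45 S3=45 blocked=[]
Op 4: conn=66 S1=29 S2=45 S3=45 blocked=[]
Op 5: conn=86 S1=29 S2=45 S3=45 blocked=[]
Op 6: conn=72 S1=15 S2=45 S3=45 blocked=[]
Op 7: conn=72 S1=30 S2=45 S3=45 blocked=[]
Op 8: conn=62 S1=30 S2=45 S3=35 blocked=[]
Op 9: conn=46 S1=30 S2=45 S3=19 blocked=[]
Op 10: conn=31 S1=30 S2=45 S3=4 blocked=[]
Op 11: conn=15 S1=30 S2=45 S3=-12 blocked=[3]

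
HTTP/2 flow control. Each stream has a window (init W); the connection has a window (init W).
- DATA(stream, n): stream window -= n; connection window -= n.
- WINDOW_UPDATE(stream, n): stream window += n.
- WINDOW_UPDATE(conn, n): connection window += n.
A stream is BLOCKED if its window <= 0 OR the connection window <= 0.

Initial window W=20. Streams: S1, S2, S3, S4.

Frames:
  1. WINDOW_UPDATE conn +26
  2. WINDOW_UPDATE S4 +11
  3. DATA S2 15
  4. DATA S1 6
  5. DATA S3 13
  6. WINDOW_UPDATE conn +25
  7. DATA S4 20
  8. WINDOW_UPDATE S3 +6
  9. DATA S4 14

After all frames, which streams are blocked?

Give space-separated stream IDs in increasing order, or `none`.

Op 1: conn=46 S1=20 S2=20 S3=20 S4=20 blocked=[]
Op 2: conn=46 S1=20 S2=20 S3=20 S4=31 blocked=[]
Op 3: conn=31 S1=20 S2=5 S3=20 S4=31 blocked=[]
Op 4: conn=25 S1=14 S2=5 S3=20 S4=31 blocked=[]
Op 5: conn=12 S1=14 S2=5 S3=7 S4=31 blocked=[]
Op 6: conn=37 S1=14 S2=5 S3=7 S4=31 blocked=[]
Op 7: conn=17 S1=14 S2=5 S3=7 S4=11 blocked=[]
Op 8: conn=17 S1=14 S2=5 S3=13 S4=11 blocked=[]
Op 9: conn=3 S1=14 S2=5 S3=13 S4=-3 blocked=[4]

Answer: S4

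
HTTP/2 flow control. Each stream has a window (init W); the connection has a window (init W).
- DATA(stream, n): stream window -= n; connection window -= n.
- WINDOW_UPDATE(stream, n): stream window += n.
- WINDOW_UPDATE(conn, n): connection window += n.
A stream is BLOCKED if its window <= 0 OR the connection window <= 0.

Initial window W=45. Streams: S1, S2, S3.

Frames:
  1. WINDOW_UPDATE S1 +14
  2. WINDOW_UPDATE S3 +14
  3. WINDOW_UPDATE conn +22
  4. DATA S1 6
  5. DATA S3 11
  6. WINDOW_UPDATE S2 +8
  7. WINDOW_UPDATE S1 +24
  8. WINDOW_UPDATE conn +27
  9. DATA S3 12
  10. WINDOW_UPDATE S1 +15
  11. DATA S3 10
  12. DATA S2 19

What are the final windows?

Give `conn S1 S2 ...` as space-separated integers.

Answer: 36 92 34 26

Derivation:
Op 1: conn=45 S1=59 S2=45 S3=45 blocked=[]
Op 2: conn=45 S1=59 S2=45 S3=59 blocked=[]
Op 3: conn=67 S1=59 S2=45 S3=59 blocked=[]
Op 4: conn=61 S1=53 S2=45 S3=59 blocked=[]
Op 5: conn=50 S1=53 S2=45 S3=48 blocked=[]
Op 6: conn=50 S1=53 S2=53 S3=48 blocked=[]
Op 7: conn=50 S1=77 S2=53 S3=48 blocked=[]
Op 8: conn=77 S1=77 S2=53 S3=48 blocked=[]
Op 9: conn=65 S1=77 S2=53 S3=36 blocked=[]
Op 10: conn=65 S1=92 S2=53 S3=36 blocked=[]
Op 11: conn=55 S1=92 S2=53 S3=26 blocked=[]
Op 12: conn=36 S1=92 S2=34 S3=26 blocked=[]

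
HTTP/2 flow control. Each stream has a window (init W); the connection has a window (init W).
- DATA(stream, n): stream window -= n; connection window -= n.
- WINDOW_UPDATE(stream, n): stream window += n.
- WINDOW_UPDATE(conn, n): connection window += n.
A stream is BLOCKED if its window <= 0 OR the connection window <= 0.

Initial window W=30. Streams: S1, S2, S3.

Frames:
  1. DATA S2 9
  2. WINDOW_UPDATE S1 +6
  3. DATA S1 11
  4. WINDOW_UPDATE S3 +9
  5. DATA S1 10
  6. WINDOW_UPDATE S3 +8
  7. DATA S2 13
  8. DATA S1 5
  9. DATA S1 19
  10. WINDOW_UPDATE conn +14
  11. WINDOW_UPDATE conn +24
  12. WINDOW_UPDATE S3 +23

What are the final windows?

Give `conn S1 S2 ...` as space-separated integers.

Op 1: conn=21 S1=30 S2=21 S3=30 blocked=[]
Op 2: conn=21 S1=36 S2=21 S3=30 blocked=[]
Op 3: conn=10 S1=25 S2=21 S3=30 blocked=[]
Op 4: conn=10 S1=25 S2=21 S3=39 blocked=[]
Op 5: conn=0 S1=15 S2=21 S3=39 blocked=[1, 2, 3]
Op 6: conn=0 S1=15 S2=21 S3=47 blocked=[1, 2, 3]
Op 7: conn=-13 S1=15 S2=8 S3=47 blocked=[1, 2, 3]
Op 8: conn=-18 S1=10 S2=8 S3=47 blocked=[1, 2, 3]
Op 9: conn=-37 S1=-9 S2=8 S3=47 blocked=[1, 2, 3]
Op 10: conn=-23 S1=-9 S2=8 S3=47 blocked=[1, 2, 3]
Op 11: conn=1 S1=-9 S2=8 S3=47 blocked=[1]
Op 12: conn=1 S1=-9 S2=8 S3=70 blocked=[1]

Answer: 1 -9 8 70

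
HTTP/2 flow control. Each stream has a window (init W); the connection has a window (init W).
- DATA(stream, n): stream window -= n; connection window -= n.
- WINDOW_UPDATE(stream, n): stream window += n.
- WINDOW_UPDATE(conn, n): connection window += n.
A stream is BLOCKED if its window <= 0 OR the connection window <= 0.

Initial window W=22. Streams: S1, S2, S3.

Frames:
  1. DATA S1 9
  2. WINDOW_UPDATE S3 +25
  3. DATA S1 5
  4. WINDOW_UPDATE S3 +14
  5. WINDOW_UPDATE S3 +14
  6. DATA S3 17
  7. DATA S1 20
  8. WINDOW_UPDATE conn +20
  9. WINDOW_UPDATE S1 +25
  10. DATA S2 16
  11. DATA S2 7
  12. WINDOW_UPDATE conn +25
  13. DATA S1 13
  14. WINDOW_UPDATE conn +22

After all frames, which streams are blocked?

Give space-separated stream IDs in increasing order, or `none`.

Answer: S1 S2

Derivation:
Op 1: conn=13 S1=13 S2=22 S3=22 blocked=[]
Op 2: conn=13 S1=13 S2=22 S3=47 blocked=[]
Op 3: conn=8 S1=8 S2=22 S3=47 blocked=[]
Op 4: conn=8 S1=8 S2=22 S3=61 blocked=[]
Op 5: conn=8 S1=8 S2=22 S3=75 blocked=[]
Op 6: conn=-9 S1=8 S2=22 S3=58 blocked=[1, 2, 3]
Op 7: conn=-29 S1=-12 S2=22 S3=58 blocked=[1, 2, 3]
Op 8: conn=-9 S1=-12 S2=22 S3=58 blocked=[1, 2, 3]
Op 9: conn=-9 S1=13 S2=22 S3=58 blocked=[1, 2, 3]
Op 10: conn=-25 S1=13 S2=6 S3=58 blocked=[1, 2, 3]
Op 11: conn=-32 S1=13 S2=-1 S3=58 blocked=[1, 2, 3]
Op 12: conn=-7 S1=13 S2=-1 S3=58 blocked=[1, 2, 3]
Op 13: conn=-20 S1=0 S2=-1 S3=58 blocked=[1, 2, 3]
Op 14: conn=2 S1=0 S2=-1 S3=58 blocked=[1, 2]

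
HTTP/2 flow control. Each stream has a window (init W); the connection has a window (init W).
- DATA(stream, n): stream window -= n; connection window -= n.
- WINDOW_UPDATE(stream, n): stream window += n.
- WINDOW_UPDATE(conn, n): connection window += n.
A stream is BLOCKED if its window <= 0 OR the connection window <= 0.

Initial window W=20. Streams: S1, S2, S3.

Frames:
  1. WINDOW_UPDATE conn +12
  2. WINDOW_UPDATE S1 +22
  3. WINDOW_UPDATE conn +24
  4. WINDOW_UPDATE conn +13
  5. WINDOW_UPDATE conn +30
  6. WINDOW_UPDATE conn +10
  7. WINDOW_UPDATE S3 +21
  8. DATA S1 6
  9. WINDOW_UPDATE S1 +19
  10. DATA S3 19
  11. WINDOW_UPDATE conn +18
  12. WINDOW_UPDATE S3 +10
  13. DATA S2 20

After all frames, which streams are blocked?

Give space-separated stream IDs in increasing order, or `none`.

Op 1: conn=32 S1=20 S2=20 S3=20 blocked=[]
Op 2: conn=32 S1=42 S2=20 S3=20 blocked=[]
Op 3: conn=56 S1=42 S2=20 S3=20 blocked=[]
Op 4: conn=69 S1=42 S2=20 S3=20 blocked=[]
Op 5: conn=99 S1=42 S2=20 S3=20 blocked=[]
Op 6: conn=109 S1=42 S2=20 S3=20 blocked=[]
Op 7: conn=109 S1=42 S2=20 S3=41 blocked=[]
Op 8: conn=103 S1=36 S2=20 S3=41 blocked=[]
Op 9: conn=103 S1=55 S2=20 S3=41 blocked=[]
Op 10: conn=84 S1=55 S2=20 S3=22 blocked=[]
Op 11: conn=102 S1=55 S2=20 S3=22 blocked=[]
Op 12: conn=102 S1=55 S2=20 S3=32 blocked=[]
Op 13: conn=82 S1=55 S2=0 S3=32 blocked=[2]

Answer: S2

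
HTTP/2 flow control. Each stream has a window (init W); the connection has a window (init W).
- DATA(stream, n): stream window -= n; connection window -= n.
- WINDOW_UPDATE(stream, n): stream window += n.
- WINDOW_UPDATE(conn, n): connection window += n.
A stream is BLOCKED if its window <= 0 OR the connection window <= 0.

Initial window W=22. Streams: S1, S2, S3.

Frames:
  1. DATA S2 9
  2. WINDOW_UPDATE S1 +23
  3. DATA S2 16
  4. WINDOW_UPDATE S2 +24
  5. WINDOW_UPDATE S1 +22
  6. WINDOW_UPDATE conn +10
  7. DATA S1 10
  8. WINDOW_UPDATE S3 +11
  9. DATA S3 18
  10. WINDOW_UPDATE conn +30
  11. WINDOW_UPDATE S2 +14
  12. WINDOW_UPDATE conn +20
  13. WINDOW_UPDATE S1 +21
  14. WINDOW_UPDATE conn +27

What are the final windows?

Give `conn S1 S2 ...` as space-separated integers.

Op 1: conn=13 S1=22 S2=13 S3=22 blocked=[]
Op 2: conn=13 S1=45 S2=13 S3=22 blocked=[]
Op 3: conn=-3 S1=45 S2=-3 S3=22 blocked=[1, 2, 3]
Op 4: conn=-3 S1=45 S2=21 S3=22 blocked=[1, 2, 3]
Op 5: conn=-3 S1=67 S2=21 S3=22 blocked=[1, 2, 3]
Op 6: conn=7 S1=67 S2=21 S3=22 blocked=[]
Op 7: conn=-3 S1=57 S2=21 S3=22 blocked=[1, 2, 3]
Op 8: conn=-3 S1=57 S2=21 S3=33 blocked=[1, 2, 3]
Op 9: conn=-21 S1=57 S2=21 S3=15 blocked=[1, 2, 3]
Op 10: conn=9 S1=57 S2=21 S3=15 blocked=[]
Op 11: conn=9 S1=57 S2=35 S3=15 blocked=[]
Op 12: conn=29 S1=57 S2=35 S3=15 blocked=[]
Op 13: conn=29 S1=78 S2=35 S3=15 blocked=[]
Op 14: conn=56 S1=78 S2=35 S3=15 blocked=[]

Answer: 56 78 35 15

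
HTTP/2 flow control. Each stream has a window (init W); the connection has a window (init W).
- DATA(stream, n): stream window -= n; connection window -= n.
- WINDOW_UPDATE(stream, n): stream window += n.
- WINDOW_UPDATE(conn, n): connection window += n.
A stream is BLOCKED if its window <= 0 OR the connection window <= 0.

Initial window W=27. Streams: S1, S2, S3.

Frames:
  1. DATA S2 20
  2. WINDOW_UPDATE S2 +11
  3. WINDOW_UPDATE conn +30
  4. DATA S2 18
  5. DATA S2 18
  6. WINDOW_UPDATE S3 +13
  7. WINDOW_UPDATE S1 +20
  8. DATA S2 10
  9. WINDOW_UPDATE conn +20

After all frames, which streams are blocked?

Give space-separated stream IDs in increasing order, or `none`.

Answer: S2

Derivation:
Op 1: conn=7 S1=27 S2=7 S3=27 blocked=[]
Op 2: conn=7 S1=27 S2=18 S3=27 blocked=[]
Op 3: conn=37 S1=27 S2=18 S3=27 blocked=[]
Op 4: conn=19 S1=27 S2=0 S3=27 blocked=[2]
Op 5: conn=1 S1=27 S2=-18 S3=27 blocked=[2]
Op 6: conn=1 S1=27 S2=-18 S3=40 blocked=[2]
Op 7: conn=1 S1=47 S2=-18 S3=40 blocked=[2]
Op 8: conn=-9 S1=47 S2=-28 S3=40 blocked=[1, 2, 3]
Op 9: conn=11 S1=47 S2=-28 S3=40 blocked=[2]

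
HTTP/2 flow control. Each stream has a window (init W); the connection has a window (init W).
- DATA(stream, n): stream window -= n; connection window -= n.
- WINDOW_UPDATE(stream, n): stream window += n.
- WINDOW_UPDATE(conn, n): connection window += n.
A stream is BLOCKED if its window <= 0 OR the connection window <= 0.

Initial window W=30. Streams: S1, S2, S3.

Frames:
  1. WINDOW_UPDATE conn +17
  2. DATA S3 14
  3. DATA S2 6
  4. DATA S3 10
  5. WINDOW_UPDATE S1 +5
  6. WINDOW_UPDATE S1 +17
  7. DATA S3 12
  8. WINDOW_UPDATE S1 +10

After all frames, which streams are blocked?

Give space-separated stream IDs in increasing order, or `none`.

Answer: S3

Derivation:
Op 1: conn=47 S1=30 S2=30 S3=30 blocked=[]
Op 2: conn=33 S1=30 S2=30 S3=16 blocked=[]
Op 3: conn=27 S1=30 S2=24 S3=16 blocked=[]
Op 4: conn=17 S1=30 S2=24 S3=6 blocked=[]
Op 5: conn=17 S1=35 S2=24 S3=6 blocked=[]
Op 6: conn=17 S1=52 S2=24 S3=6 blocked=[]
Op 7: conn=5 S1=52 S2=24 S3=-6 blocked=[3]
Op 8: conn=5 S1=62 S2=24 S3=-6 blocked=[3]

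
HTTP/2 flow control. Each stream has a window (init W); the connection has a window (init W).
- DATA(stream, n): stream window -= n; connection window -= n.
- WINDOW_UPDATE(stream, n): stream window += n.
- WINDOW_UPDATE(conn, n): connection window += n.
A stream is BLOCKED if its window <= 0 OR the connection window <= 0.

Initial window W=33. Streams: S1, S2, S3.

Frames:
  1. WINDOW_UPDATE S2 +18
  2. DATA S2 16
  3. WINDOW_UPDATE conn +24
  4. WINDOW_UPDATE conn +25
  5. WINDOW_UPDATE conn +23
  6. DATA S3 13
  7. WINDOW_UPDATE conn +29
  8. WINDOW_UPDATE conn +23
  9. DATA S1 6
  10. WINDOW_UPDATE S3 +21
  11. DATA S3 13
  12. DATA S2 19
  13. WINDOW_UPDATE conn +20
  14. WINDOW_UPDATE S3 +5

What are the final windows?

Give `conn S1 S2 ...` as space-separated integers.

Answer: 110 27 16 33

Derivation:
Op 1: conn=33 S1=33 S2=51 S3=33 blocked=[]
Op 2: conn=17 S1=33 S2=35 S3=33 blocked=[]
Op 3: conn=41 S1=33 S2=35 S3=33 blocked=[]
Op 4: conn=66 S1=33 S2=35 S3=33 blocked=[]
Op 5: conn=89 S1=33 S2=35 S3=33 blocked=[]
Op 6: conn=76 S1=33 S2=35 S3=20 blocked=[]
Op 7: conn=105 S1=33 S2=35 S3=20 blocked=[]
Op 8: conn=128 S1=33 S2=35 S3=20 blocked=[]
Op 9: conn=122 S1=27 S2=35 S3=20 blocked=[]
Op 10: conn=122 S1=27 S2=35 S3=41 blocked=[]
Op 11: conn=109 S1=27 S2=35 S3=28 blocked=[]
Op 12: conn=90 S1=27 S2=16 S3=28 blocked=[]
Op 13: conn=110 S1=27 S2=16 S3=28 blocked=[]
Op 14: conn=110 S1=27 S2=16 S3=33 blocked=[]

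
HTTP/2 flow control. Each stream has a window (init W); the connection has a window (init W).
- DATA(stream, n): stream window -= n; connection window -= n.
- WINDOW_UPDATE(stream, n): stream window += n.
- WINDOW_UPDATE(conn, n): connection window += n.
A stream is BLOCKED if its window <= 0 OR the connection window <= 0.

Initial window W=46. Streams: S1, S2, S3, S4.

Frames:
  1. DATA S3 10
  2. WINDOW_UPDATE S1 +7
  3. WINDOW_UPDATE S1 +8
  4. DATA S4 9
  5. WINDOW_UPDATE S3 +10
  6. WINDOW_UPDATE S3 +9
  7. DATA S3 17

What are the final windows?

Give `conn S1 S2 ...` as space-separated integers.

Op 1: conn=36 S1=46 S2=46 S3=36 S4=46 blocked=[]
Op 2: conn=36 S1=53 S2=46 S3=36 S4=46 blocked=[]
Op 3: conn=36 S1=61 S2=46 S3=36 S4=46 blocked=[]
Op 4: conn=27 S1=61 S2=46 S3=36 S4=37 blocked=[]
Op 5: conn=27 S1=61 S2=46 S3=46 S4=37 blocked=[]
Op 6: conn=27 S1=61 S2=46 S3=55 S4=37 blocked=[]
Op 7: conn=10 S1=61 S2=46 S3=38 S4=37 blocked=[]

Answer: 10 61 46 38 37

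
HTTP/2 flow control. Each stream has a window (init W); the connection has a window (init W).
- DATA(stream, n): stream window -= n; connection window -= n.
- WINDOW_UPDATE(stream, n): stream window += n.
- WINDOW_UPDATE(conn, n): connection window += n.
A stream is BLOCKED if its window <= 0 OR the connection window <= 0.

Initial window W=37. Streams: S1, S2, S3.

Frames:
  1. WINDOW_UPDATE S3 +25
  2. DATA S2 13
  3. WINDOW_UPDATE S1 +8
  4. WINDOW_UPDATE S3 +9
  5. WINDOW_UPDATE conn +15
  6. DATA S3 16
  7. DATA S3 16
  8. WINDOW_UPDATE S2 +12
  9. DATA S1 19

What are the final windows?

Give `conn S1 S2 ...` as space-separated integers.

Answer: -12 26 36 39

Derivation:
Op 1: conn=37 S1=37 S2=37 S3=62 blocked=[]
Op 2: conn=24 S1=37 S2=24 S3=62 blocked=[]
Op 3: conn=24 S1=45 S2=24 S3=62 blocked=[]
Op 4: conn=24 S1=45 S2=24 S3=71 blocked=[]
Op 5: conn=39 S1=45 S2=24 S3=71 blocked=[]
Op 6: conn=23 S1=45 S2=24 S3=55 blocked=[]
Op 7: conn=7 S1=45 S2=24 S3=39 blocked=[]
Op 8: conn=7 S1=45 S2=36 S3=39 blocked=[]
Op 9: conn=-12 S1=26 S2=36 S3=39 blocked=[1, 2, 3]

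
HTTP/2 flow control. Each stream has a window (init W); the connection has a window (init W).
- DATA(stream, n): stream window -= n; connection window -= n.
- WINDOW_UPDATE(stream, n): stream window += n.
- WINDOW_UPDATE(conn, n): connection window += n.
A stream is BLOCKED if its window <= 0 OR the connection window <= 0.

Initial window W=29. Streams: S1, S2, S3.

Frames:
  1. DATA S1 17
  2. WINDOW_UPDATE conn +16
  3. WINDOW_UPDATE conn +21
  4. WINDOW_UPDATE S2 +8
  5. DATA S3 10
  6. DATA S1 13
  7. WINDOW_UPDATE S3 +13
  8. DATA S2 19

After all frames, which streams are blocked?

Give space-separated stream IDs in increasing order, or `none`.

Op 1: conn=12 S1=12 S2=29 S3=29 blocked=[]
Op 2: conn=28 S1=12 S2=29 S3=29 blocked=[]
Op 3: conn=49 S1=12 S2=29 S3=29 blocked=[]
Op 4: conn=49 S1=12 S2=37 S3=29 blocked=[]
Op 5: conn=39 S1=12 S2=37 S3=19 blocked=[]
Op 6: conn=26 S1=-1 S2=37 S3=19 blocked=[1]
Op 7: conn=26 S1=-1 S2=37 S3=32 blocked=[1]
Op 8: conn=7 S1=-1 S2=18 S3=32 blocked=[1]

Answer: S1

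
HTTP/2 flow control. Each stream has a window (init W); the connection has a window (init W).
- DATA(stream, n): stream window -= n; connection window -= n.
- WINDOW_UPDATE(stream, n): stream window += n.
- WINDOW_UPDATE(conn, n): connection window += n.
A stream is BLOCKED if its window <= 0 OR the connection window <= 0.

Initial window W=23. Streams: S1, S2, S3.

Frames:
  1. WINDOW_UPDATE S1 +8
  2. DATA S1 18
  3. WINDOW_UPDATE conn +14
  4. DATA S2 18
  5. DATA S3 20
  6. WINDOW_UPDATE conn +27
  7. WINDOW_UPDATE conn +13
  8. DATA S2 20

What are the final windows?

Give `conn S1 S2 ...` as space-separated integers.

Answer: 1 13 -15 3

Derivation:
Op 1: conn=23 S1=31 S2=23 S3=23 blocked=[]
Op 2: conn=5 S1=13 S2=23 S3=23 blocked=[]
Op 3: conn=19 S1=13 S2=23 S3=23 blocked=[]
Op 4: conn=1 S1=13 S2=5 S3=23 blocked=[]
Op 5: conn=-19 S1=13 S2=5 S3=3 blocked=[1, 2, 3]
Op 6: conn=8 S1=13 S2=5 S3=3 blocked=[]
Op 7: conn=21 S1=13 S2=5 S3=3 blocked=[]
Op 8: conn=1 S1=13 S2=-15 S3=3 blocked=[2]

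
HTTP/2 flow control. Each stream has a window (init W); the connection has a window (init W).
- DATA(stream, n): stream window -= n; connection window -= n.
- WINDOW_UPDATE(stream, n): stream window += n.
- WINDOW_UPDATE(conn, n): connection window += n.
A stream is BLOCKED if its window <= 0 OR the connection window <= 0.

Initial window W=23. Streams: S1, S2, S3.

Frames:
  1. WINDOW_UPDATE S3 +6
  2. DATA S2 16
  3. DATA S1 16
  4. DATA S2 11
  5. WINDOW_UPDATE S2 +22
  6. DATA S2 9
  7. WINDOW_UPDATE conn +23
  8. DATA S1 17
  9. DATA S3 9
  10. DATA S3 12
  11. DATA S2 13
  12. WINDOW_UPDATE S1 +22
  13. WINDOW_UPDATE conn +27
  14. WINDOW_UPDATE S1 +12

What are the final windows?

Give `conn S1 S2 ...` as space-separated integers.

Answer: -30 24 -4 8

Derivation:
Op 1: conn=23 S1=23 S2=23 S3=29 blocked=[]
Op 2: conn=7 S1=23 S2=7 S3=29 blocked=[]
Op 3: conn=-9 S1=7 S2=7 S3=29 blocked=[1, 2, 3]
Op 4: conn=-20 S1=7 S2=-4 S3=29 blocked=[1, 2, 3]
Op 5: conn=-20 S1=7 S2=18 S3=29 blocked=[1, 2, 3]
Op 6: conn=-29 S1=7 S2=9 S3=29 blocked=[1, 2, 3]
Op 7: conn=-6 S1=7 S2=9 S3=29 blocked=[1, 2, 3]
Op 8: conn=-23 S1=-10 S2=9 S3=29 blocked=[1, 2, 3]
Op 9: conn=-32 S1=-10 S2=9 S3=20 blocked=[1, 2, 3]
Op 10: conn=-44 S1=-10 S2=9 S3=8 blocked=[1, 2, 3]
Op 11: conn=-57 S1=-10 S2=-4 S3=8 blocked=[1, 2, 3]
Op 12: conn=-57 S1=12 S2=-4 S3=8 blocked=[1, 2, 3]
Op 13: conn=-30 S1=12 S2=-4 S3=8 blocked=[1, 2, 3]
Op 14: conn=-30 S1=24 S2=-4 S3=8 blocked=[1, 2, 3]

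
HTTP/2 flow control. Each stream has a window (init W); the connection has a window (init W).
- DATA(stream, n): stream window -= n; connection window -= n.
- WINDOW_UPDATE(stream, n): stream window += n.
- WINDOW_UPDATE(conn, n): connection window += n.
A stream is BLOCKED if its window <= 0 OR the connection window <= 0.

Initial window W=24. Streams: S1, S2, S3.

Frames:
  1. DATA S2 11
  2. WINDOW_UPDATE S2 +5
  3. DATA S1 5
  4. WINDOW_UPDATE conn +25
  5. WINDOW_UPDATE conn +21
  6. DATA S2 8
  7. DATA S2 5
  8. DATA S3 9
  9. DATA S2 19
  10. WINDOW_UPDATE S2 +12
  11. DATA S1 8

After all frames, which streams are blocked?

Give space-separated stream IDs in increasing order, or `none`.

Op 1: conn=13 S1=24 S2=13 S3=24 blocked=[]
Op 2: conn=13 S1=24 S2=18 S3=24 blocked=[]
Op 3: conn=8 S1=19 S2=18 S3=24 blocked=[]
Op 4: conn=33 S1=19 S2=18 S3=24 blocked=[]
Op 5: conn=54 S1=19 S2=18 S3=24 blocked=[]
Op 6: conn=46 S1=19 S2=10 S3=24 blocked=[]
Op 7: conn=41 S1=19 S2=5 S3=24 blocked=[]
Op 8: conn=32 S1=19 S2=5 S3=15 blocked=[]
Op 9: conn=13 S1=19 S2=-14 S3=15 blocked=[2]
Op 10: conn=13 S1=19 S2=-2 S3=15 blocked=[2]
Op 11: conn=5 S1=11 S2=-2 S3=15 blocked=[2]

Answer: S2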